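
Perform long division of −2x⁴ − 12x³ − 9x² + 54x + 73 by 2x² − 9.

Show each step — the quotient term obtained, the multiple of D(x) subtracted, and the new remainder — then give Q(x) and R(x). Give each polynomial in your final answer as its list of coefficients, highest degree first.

Step 1: lead(−2x⁴ − 12x³ − 9x² + 54x + 73) ÷ lead(D) = −2x⁴ ÷ 2x² = −x². Subtract (−x²)·D = −2x⁴ + 9x². Remainder: −12x³ − 18x² + 54x + 73.
Step 2: lead(−12x³ − 18x² + 54x + 73) ÷ lead(D) = −12x³ ÷ 2x² = −6x. Subtract (−6x)·D = −12x³ + 54x. Remainder: −18x² + 73.
Step 3: lead(−18x² + 73) ÷ lead(D) = −18x² ÷ 2x² = −9. Subtract (−9)·D = −18x² + 81. Remainder: −8.

Q = [-1, -6, -9]; R = [-8]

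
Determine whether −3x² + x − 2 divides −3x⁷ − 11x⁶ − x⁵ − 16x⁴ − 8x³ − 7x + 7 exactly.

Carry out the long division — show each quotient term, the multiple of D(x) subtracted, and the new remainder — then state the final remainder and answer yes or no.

Step 1: lead(−3x⁷ − 11x⁶ − x⁵ − 16x⁴ − 8x³ − 7x + 7) ÷ lead(D) = −3x⁷ ÷ −3x² = x⁵. Subtract (x⁵)·D = −3x⁷ + x⁶ − 2x⁵. Remainder: −12x⁶ + x⁵ − 16x⁴ − 8x³ − 7x + 7.
Step 2: lead(−12x⁶ + x⁵ − 16x⁴ − 8x³ − 7x + 7) ÷ lead(D) = −12x⁶ ÷ −3x² = 4x⁴. Subtract (4x⁴)·D = −12x⁶ + 4x⁵ − 8x⁴. Remainder: −3x⁵ − 8x⁴ − 8x³ − 7x + 7.
Step 3: lead(−3x⁵ − 8x⁴ − 8x³ − 7x + 7) ÷ lead(D) = −3x⁵ ÷ −3x² = x³. Subtract (x³)·D = −3x⁵ + x⁴ − 2x³. Remainder: −9x⁴ − 6x³ − 7x + 7.
Step 4: lead(−9x⁴ − 6x³ − 7x + 7) ÷ lead(D) = −9x⁴ ÷ −3x² = 3x². Subtract (3x²)·D = −9x⁴ + 3x³ − 6x². Remainder: −9x³ + 6x² − 7x + 7.
Step 5: lead(−9x³ + 6x² − 7x + 7) ÷ lead(D) = −9x³ ÷ −3x² = 3x. Subtract (3x)·D = −9x³ + 3x² − 6x. Remainder: 3x² − x + 7.
Step 6: lead(3x² − x + 7) ÷ lead(D) = 3x² ÷ −3x² = −1. Subtract (−1)·D = 3x² − x + 2. Remainder: 5.

R(x) = 5, so D(x) is not a factor of P(x). no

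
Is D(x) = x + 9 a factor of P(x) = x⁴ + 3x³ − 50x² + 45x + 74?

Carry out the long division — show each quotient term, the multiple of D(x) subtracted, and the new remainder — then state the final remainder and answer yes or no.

Step 1: lead(x⁴ + 3x³ − 50x² + 45x + 74) ÷ lead(D) = x⁴ ÷ x = x³. Subtract (x³)·D = x⁴ + 9x³. Remainder: −6x³ − 50x² + 45x + 74.
Step 2: lead(−6x³ − 50x² + 45x + 74) ÷ lead(D) = −6x³ ÷ x = −6x². Subtract (−6x²)·D = −6x³ − 54x². Remainder: 4x² + 45x + 74.
Step 3: lead(4x² + 45x + 74) ÷ lead(D) = 4x² ÷ x = 4x. Subtract (4x)·D = 4x² + 36x. Remainder: 9x + 74.
Step 4: lead(9x + 74) ÷ lead(D) = 9x ÷ x = 9. Subtract (9)·D = 9x + 81. Remainder: −7.

R(x) = −7, so D(x) is not a factor of P(x). no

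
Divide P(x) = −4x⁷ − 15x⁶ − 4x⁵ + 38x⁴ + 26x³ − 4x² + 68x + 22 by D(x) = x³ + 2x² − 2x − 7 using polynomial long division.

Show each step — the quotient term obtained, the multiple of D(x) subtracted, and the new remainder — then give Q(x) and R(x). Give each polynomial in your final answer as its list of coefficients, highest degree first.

Q = [-4, -7, 2, -8, -3]; R = [6, 1]

Step 1: lead(−4x⁷ − 15x⁶ − 4x⁵ + 38x⁴ + 26x³ − 4x² + 68x + 22) ÷ lead(D) = −4x⁷ ÷ x³ = −4x⁴. Subtract (−4x⁴)·D = −4x⁷ − 8x⁶ + 8x⁵ + 28x⁴. Remainder: −7x⁶ − 12x⁵ + 10x⁴ + 26x³ − 4x² + 68x + 22.
Step 2: lead(−7x⁶ − 12x⁵ + 10x⁴ + 26x³ − 4x² + 68x + 22) ÷ lead(D) = −7x⁶ ÷ x³ = −7x³. Subtract (−7x³)·D = −7x⁶ − 14x⁵ + 14x⁴ + 49x³. Remainder: 2x⁵ − 4x⁴ − 23x³ − 4x² + 68x + 22.
Step 3: lead(2x⁵ − 4x⁴ − 23x³ − 4x² + 68x + 22) ÷ lead(D) = 2x⁵ ÷ x³ = 2x². Subtract (2x²)·D = 2x⁵ + 4x⁴ − 4x³ − 14x². Remainder: −8x⁴ − 19x³ + 10x² + 68x + 22.
Step 4: lead(−8x⁴ − 19x³ + 10x² + 68x + 22) ÷ lead(D) = −8x⁴ ÷ x³ = −8x. Subtract (−8x)·D = −8x⁴ − 16x³ + 16x² + 56x. Remainder: −3x³ − 6x² + 12x + 22.
Step 5: lead(−3x³ − 6x² + 12x + 22) ÷ lead(D) = −3x³ ÷ x³ = −3. Subtract (−3)·D = −3x³ − 6x² + 6x + 21. Remainder: 6x + 1.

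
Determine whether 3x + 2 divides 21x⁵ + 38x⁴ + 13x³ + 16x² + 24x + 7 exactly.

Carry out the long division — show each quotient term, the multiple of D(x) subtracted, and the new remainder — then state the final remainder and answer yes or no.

R(x) = −1, so D(x) is not a factor of P(x). no

Step 1: lead(21x⁵ + 38x⁴ + 13x³ + 16x² + 24x + 7) ÷ lead(D) = 21x⁵ ÷ 3x = 7x⁴. Subtract (7x⁴)·D = 21x⁵ + 14x⁴. Remainder: 24x⁴ + 13x³ + 16x² + 24x + 7.
Step 2: lead(24x⁴ + 13x³ + 16x² + 24x + 7) ÷ lead(D) = 24x⁴ ÷ 3x = 8x³. Subtract (8x³)·D = 24x⁴ + 16x³. Remainder: −3x³ + 16x² + 24x + 7.
Step 3: lead(−3x³ + 16x² + 24x + 7) ÷ lead(D) = −3x³ ÷ 3x = −x². Subtract (−x²)·D = −3x³ − 2x². Remainder: 18x² + 24x + 7.
Step 4: lead(18x² + 24x + 7) ÷ lead(D) = 18x² ÷ 3x = 6x. Subtract (6x)·D = 18x² + 12x. Remainder: 12x + 7.
Step 5: lead(12x + 7) ÷ lead(D) = 12x ÷ 3x = 4. Subtract (4)·D = 12x + 8. Remainder: −1.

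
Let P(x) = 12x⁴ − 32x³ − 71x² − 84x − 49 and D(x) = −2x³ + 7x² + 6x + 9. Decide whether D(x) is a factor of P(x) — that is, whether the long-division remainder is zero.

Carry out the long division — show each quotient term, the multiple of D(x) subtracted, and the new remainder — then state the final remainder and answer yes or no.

Step 1: lead(12x⁴ − 32x³ − 71x² − 84x − 49) ÷ lead(D) = 12x⁴ ÷ −2x³ = −6x. Subtract (−6x)·D = 12x⁴ − 42x³ − 36x² − 54x. Remainder: 10x³ − 35x² − 30x − 49.
Step 2: lead(10x³ − 35x² − 30x − 49) ÷ lead(D) = 10x³ ÷ −2x³ = −5. Subtract (−5)·D = 10x³ − 35x² − 30x − 45. Remainder: −4.

R(x) = −4, so D(x) is not a factor of P(x). no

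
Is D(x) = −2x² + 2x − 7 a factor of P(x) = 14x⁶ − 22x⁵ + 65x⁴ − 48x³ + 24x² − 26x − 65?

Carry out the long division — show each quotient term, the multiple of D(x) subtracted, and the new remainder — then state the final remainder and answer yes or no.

R(x) = −9, so D(x) is not a factor of P(x). no

Step 1: lead(14x⁶ − 22x⁵ + 65x⁴ − 48x³ + 24x² − 26x − 65) ÷ lead(D) = 14x⁶ ÷ −2x² = −7x⁴. Subtract (−7x⁴)·D = 14x⁶ − 14x⁵ + 49x⁴. Remainder: −8x⁵ + 16x⁴ − 48x³ + 24x² − 26x − 65.
Step 2: lead(−8x⁵ + 16x⁴ − 48x³ + 24x² − 26x − 65) ÷ lead(D) = −8x⁵ ÷ −2x² = 4x³. Subtract (4x³)·D = −8x⁵ + 8x⁴ − 28x³. Remainder: 8x⁴ − 20x³ + 24x² − 26x − 65.
Step 3: lead(8x⁴ − 20x³ + 24x² − 26x − 65) ÷ lead(D) = 8x⁴ ÷ −2x² = −4x². Subtract (−4x²)·D = 8x⁴ − 8x³ + 28x². Remainder: −12x³ − 4x² − 26x − 65.
Step 4: lead(−12x³ − 4x² − 26x − 65) ÷ lead(D) = −12x³ ÷ −2x² = 6x. Subtract (6x)·D = −12x³ + 12x² − 42x. Remainder: −16x² + 16x − 65.
Step 5: lead(−16x² + 16x − 65) ÷ lead(D) = −16x² ÷ −2x² = 8. Subtract (8)·D = −16x² + 16x − 56. Remainder: −9.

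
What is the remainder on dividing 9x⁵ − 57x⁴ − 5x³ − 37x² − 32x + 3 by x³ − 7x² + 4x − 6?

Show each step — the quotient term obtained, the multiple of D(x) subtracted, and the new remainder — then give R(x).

R(x) = 9

Step 1: lead(9x⁵ − 57x⁴ − 5x³ − 37x² − 32x + 3) ÷ lead(D) = 9x⁵ ÷ x³ = 9x². Subtract (9x²)·D = 9x⁵ − 63x⁴ + 36x³ − 54x². Remainder: 6x⁴ − 41x³ + 17x² − 32x + 3.
Step 2: lead(6x⁴ − 41x³ + 17x² − 32x + 3) ÷ lead(D) = 6x⁴ ÷ x³ = 6x. Subtract (6x)·D = 6x⁴ − 42x³ + 24x² − 36x. Remainder: x³ − 7x² + 4x + 3.
Step 3: lead(x³ − 7x² + 4x + 3) ÷ lead(D) = x³ ÷ x³ = 1. Subtract (1)·D = x³ − 7x² + 4x − 6. Remainder: 9.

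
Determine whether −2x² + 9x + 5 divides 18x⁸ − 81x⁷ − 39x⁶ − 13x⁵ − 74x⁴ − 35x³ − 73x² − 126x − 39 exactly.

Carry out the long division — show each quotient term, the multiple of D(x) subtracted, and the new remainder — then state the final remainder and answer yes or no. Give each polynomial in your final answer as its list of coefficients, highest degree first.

Step 1: lead(18x⁸ − 81x⁷ − 39x⁶ − 13x⁵ − 74x⁴ − 35x³ − 73x² − 126x − 39) ÷ lead(D) = 18x⁸ ÷ −2x² = −9x⁶. Subtract (−9x⁶)·D = 18x⁸ − 81x⁷ − 45x⁶. Remainder: 6x⁶ − 13x⁵ − 74x⁴ − 35x³ − 73x² − 126x − 39.
Step 2: lead(6x⁶ − 13x⁵ − 74x⁴ − 35x³ − 73x² − 126x − 39) ÷ lead(D) = 6x⁶ ÷ −2x² = −3x⁴. Subtract (−3x⁴)·D = 6x⁶ − 27x⁵ − 15x⁴. Remainder: 14x⁵ − 59x⁴ − 35x³ − 73x² − 126x − 39.
Step 3: lead(14x⁵ − 59x⁴ − 35x³ − 73x² − 126x − 39) ÷ lead(D) = 14x⁵ ÷ −2x² = −7x³. Subtract (−7x³)·D = 14x⁵ − 63x⁴ − 35x³. Remainder: 4x⁴ − 73x² − 126x − 39.
Step 4: lead(4x⁴ − 73x² − 126x − 39) ÷ lead(D) = 4x⁴ ÷ −2x² = −2x². Subtract (−2x²)·D = 4x⁴ − 18x³ − 10x². Remainder: 18x³ − 63x² − 126x − 39.
Step 5: lead(18x³ − 63x² − 126x − 39) ÷ lead(D) = 18x³ ÷ −2x² = −9x. Subtract (−9x)·D = 18x³ − 81x² − 45x. Remainder: 18x² − 81x − 39.
Step 6: lead(18x² − 81x − 39) ÷ lead(D) = 18x² ÷ −2x² = −9. Subtract (−9)·D = 18x² − 81x − 45. Remainder: 6.

R = [6], so D(x) is not a factor of P(x). no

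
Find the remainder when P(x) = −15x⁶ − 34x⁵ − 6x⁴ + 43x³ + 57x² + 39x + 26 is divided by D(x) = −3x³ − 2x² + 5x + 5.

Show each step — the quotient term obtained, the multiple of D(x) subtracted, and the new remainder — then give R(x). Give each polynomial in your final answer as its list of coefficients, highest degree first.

R = [-6, 6]

Step 1: lead(−15x⁶ − 34x⁵ − 6x⁴ + 43x³ + 57x² + 39x + 26) ÷ lead(D) = −15x⁶ ÷ −3x³ = 5x³. Subtract (5x³)·D = −15x⁶ − 10x⁵ + 25x⁴ + 25x³. Remainder: −24x⁵ − 31x⁴ + 18x³ + 57x² + 39x + 26.
Step 2: lead(−24x⁵ − 31x⁴ + 18x³ + 57x² + 39x + 26) ÷ lead(D) = −24x⁵ ÷ −3x³ = 8x². Subtract (8x²)·D = −24x⁵ − 16x⁴ + 40x³ + 40x². Remainder: −15x⁴ − 22x³ + 17x² + 39x + 26.
Step 3: lead(−15x⁴ − 22x³ + 17x² + 39x + 26) ÷ lead(D) = −15x⁴ ÷ −3x³ = 5x. Subtract (5x)·D = −15x⁴ − 10x³ + 25x² + 25x. Remainder: −12x³ − 8x² + 14x + 26.
Step 4: lead(−12x³ − 8x² + 14x + 26) ÷ lead(D) = −12x³ ÷ −3x³ = 4. Subtract (4)·D = −12x³ − 8x² + 20x + 20. Remainder: −6x + 6.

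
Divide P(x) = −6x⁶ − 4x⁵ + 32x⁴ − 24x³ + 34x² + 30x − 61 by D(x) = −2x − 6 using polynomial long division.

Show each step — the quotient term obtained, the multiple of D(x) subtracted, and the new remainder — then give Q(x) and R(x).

Q(x) = 3x⁵ − 7x⁴ + 5x³ − 3x² − 8x + 9; R(x) = −7

Step 1: lead(−6x⁶ − 4x⁵ + 32x⁴ − 24x³ + 34x² + 30x − 61) ÷ lead(D) = −6x⁶ ÷ −2x = 3x⁵. Subtract (3x⁵)·D = −6x⁶ − 18x⁵. Remainder: 14x⁵ + 32x⁴ − 24x³ + 34x² + 30x − 61.
Step 2: lead(14x⁵ + 32x⁴ − 24x³ + 34x² + 30x − 61) ÷ lead(D) = 14x⁵ ÷ −2x = −7x⁴. Subtract (−7x⁴)·D = 14x⁵ + 42x⁴. Remainder: −10x⁴ − 24x³ + 34x² + 30x − 61.
Step 3: lead(−10x⁴ − 24x³ + 34x² + 30x − 61) ÷ lead(D) = −10x⁴ ÷ −2x = 5x³. Subtract (5x³)·D = −10x⁴ − 30x³. Remainder: 6x³ + 34x² + 30x − 61.
Step 4: lead(6x³ + 34x² + 30x − 61) ÷ lead(D) = 6x³ ÷ −2x = −3x². Subtract (−3x²)·D = 6x³ + 18x². Remainder: 16x² + 30x − 61.
Step 5: lead(16x² + 30x − 61) ÷ lead(D) = 16x² ÷ −2x = −8x. Subtract (−8x)·D = 16x² + 48x. Remainder: −18x − 61.
Step 6: lead(−18x − 61) ÷ lead(D) = −18x ÷ −2x = 9. Subtract (9)·D = −18x − 54. Remainder: −7.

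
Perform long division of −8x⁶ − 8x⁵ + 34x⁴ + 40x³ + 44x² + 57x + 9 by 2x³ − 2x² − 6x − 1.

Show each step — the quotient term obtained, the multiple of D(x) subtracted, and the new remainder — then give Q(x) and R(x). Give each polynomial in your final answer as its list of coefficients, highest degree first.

Q = [-4, -8, -3, -9]; R = [0]

Step 1: lead(−8x⁶ − 8x⁵ + 34x⁴ + 40x³ + 44x² + 57x + 9) ÷ lead(D) = −8x⁶ ÷ 2x³ = −4x³. Subtract (−4x³)·D = −8x⁶ + 8x⁵ + 24x⁴ + 4x³. Remainder: −16x⁵ + 10x⁴ + 36x³ + 44x² + 57x + 9.
Step 2: lead(−16x⁵ + 10x⁴ + 36x³ + 44x² + 57x + 9) ÷ lead(D) = −16x⁵ ÷ 2x³ = −8x². Subtract (−8x²)·D = −16x⁵ + 16x⁴ + 48x³ + 8x². Remainder: −6x⁴ − 12x³ + 36x² + 57x + 9.
Step 3: lead(−6x⁴ − 12x³ + 36x² + 57x + 9) ÷ lead(D) = −6x⁴ ÷ 2x³ = −3x. Subtract (−3x)·D = −6x⁴ + 6x³ + 18x² + 3x. Remainder: −18x³ + 18x² + 54x + 9.
Step 4: lead(−18x³ + 18x² + 54x + 9) ÷ lead(D) = −18x³ ÷ 2x³ = −9. Subtract (−9)·D = −18x³ + 18x² + 54x + 9. Remainder: 0.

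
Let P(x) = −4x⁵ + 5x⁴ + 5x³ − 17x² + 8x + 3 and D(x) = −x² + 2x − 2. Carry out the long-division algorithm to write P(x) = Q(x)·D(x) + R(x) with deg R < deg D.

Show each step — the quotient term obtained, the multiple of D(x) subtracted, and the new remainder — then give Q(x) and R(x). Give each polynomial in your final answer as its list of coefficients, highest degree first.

Step 1: lead(−4x⁵ + 5x⁴ + 5x³ − 17x² + 8x + 3) ÷ lead(D) = −4x⁵ ÷ −x² = 4x³. Subtract (4x³)·D = −4x⁵ + 8x⁴ − 8x³. Remainder: −3x⁴ + 13x³ − 17x² + 8x + 3.
Step 2: lead(−3x⁴ + 13x³ − 17x² + 8x + 3) ÷ lead(D) = −3x⁴ ÷ −x² = 3x². Subtract (3x²)·D = −3x⁴ + 6x³ − 6x². Remainder: 7x³ − 11x² + 8x + 3.
Step 3: lead(7x³ − 11x² + 8x + 3) ÷ lead(D) = 7x³ ÷ −x² = −7x. Subtract (−7x)·D = 7x³ − 14x² + 14x. Remainder: 3x² − 6x + 3.
Step 4: lead(3x² − 6x + 3) ÷ lead(D) = 3x² ÷ −x² = −3. Subtract (−3)·D = 3x² − 6x + 6. Remainder: −3.

Q = [4, 3, -7, -3]; R = [-3]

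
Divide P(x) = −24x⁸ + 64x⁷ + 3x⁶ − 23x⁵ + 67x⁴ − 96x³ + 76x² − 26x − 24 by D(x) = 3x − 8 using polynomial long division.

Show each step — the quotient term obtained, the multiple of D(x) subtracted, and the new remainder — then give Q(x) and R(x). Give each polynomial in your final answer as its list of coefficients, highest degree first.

Q = [-8, 0, 1, -5, 9, -8, 4, 2]; R = [-8]

Step 1: lead(−24x⁸ + 64x⁷ + 3x⁶ − 23x⁵ + 67x⁴ − 96x³ + 76x² − 26x − 24) ÷ lead(D) = −24x⁸ ÷ 3x = −8x⁷. Subtract (−8x⁷)·D = −24x⁸ + 64x⁷. Remainder: 3x⁶ − 23x⁵ + 67x⁴ − 96x³ + 76x² − 26x − 24.
Step 2: lead(3x⁶ − 23x⁵ + 67x⁴ − 96x³ + 76x² − 26x − 24) ÷ lead(D) = 3x⁶ ÷ 3x = x⁵. Subtract (x⁵)·D = 3x⁶ − 8x⁵. Remainder: −15x⁵ + 67x⁴ − 96x³ + 76x² − 26x − 24.
Step 3: lead(−15x⁵ + 67x⁴ − 96x³ + 76x² − 26x − 24) ÷ lead(D) = −15x⁵ ÷ 3x = −5x⁴. Subtract (−5x⁴)·D = −15x⁵ + 40x⁴. Remainder: 27x⁴ − 96x³ + 76x² − 26x − 24.
Step 4: lead(27x⁴ − 96x³ + 76x² − 26x − 24) ÷ lead(D) = 27x⁴ ÷ 3x = 9x³. Subtract (9x³)·D = 27x⁴ − 72x³. Remainder: −24x³ + 76x² − 26x − 24.
Step 5: lead(−24x³ + 76x² − 26x − 24) ÷ lead(D) = −24x³ ÷ 3x = −8x². Subtract (−8x²)·D = −24x³ + 64x². Remainder: 12x² − 26x − 24.
Step 6: lead(12x² − 26x − 24) ÷ lead(D) = 12x² ÷ 3x = 4x. Subtract (4x)·D = 12x² − 32x. Remainder: 6x − 24.
Step 7: lead(6x − 24) ÷ lead(D) = 6x ÷ 3x = 2. Subtract (2)·D = 6x − 16. Remainder: −8.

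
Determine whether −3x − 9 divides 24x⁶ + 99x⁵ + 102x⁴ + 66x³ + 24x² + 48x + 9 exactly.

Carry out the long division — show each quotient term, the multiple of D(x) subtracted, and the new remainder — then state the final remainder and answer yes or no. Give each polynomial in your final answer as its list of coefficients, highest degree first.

Step 1: lead(24x⁶ + 99x⁵ + 102x⁴ + 66x³ + 24x² + 48x + 9) ÷ lead(D) = 24x⁶ ÷ −3x = −8x⁵. Subtract (−8x⁵)·D = 24x⁶ + 72x⁵. Remainder: 27x⁵ + 102x⁴ + 66x³ + 24x² + 48x + 9.
Step 2: lead(27x⁵ + 102x⁴ + 66x³ + 24x² + 48x + 9) ÷ lead(D) = 27x⁵ ÷ −3x = −9x⁴. Subtract (−9x⁴)·D = 27x⁵ + 81x⁴. Remainder: 21x⁴ + 66x³ + 24x² + 48x + 9.
Step 3: lead(21x⁴ + 66x³ + 24x² + 48x + 9) ÷ lead(D) = 21x⁴ ÷ −3x = −7x³. Subtract (−7x³)·D = 21x⁴ + 63x³. Remainder: 3x³ + 24x² + 48x + 9.
Step 4: lead(3x³ + 24x² + 48x + 9) ÷ lead(D) = 3x³ ÷ −3x = −x². Subtract (−x²)·D = 3x³ + 9x². Remainder: 15x² + 48x + 9.
Step 5: lead(15x² + 48x + 9) ÷ lead(D) = 15x² ÷ −3x = −5x. Subtract (−5x)·D = 15x² + 45x. Remainder: 3x + 9.
Step 6: lead(3x + 9) ÷ lead(D) = 3x ÷ −3x = −1. Subtract (−1)·D = 3x + 9. Remainder: 0.

R = [0], so D(x) is a factor of P(x). yes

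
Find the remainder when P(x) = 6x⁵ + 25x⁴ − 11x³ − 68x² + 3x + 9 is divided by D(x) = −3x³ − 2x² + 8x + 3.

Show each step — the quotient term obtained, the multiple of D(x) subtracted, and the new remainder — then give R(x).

Step 1: lead(6x⁵ + 25x⁴ − 11x³ − 68x² + 3x + 9) ÷ lead(D) = 6x⁵ ÷ −3x³ = −2x². Subtract (−2x²)·D = 6x⁵ + 4x⁴ − 16x³ − 6x². Remainder: 21x⁴ + 5x³ − 62x² + 3x + 9.
Step 2: lead(21x⁴ + 5x³ − 62x² + 3x + 9) ÷ lead(D) = 21x⁴ ÷ −3x³ = −7x. Subtract (−7x)·D = 21x⁴ + 14x³ − 56x² − 21x. Remainder: −9x³ − 6x² + 24x + 9.
Step 3: lead(−9x³ − 6x² + 24x + 9) ÷ lead(D) = −9x³ ÷ −3x³ = 3. Subtract (3)·D = −9x³ − 6x² + 24x + 9. Remainder: 0.

R(x) = 0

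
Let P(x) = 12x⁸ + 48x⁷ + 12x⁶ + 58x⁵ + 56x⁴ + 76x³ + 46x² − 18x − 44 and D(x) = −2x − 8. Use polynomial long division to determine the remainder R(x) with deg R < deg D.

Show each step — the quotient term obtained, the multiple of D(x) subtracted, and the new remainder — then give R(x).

Step 1: lead(12x⁸ + 48x⁷ + 12x⁶ + 58x⁵ + 56x⁴ + 76x³ + 46x² − 18x − 44) ÷ lead(D) = 12x⁸ ÷ −2x = −6x⁷. Subtract (−6x⁷)·D = 12x⁸ + 48x⁷. Remainder: 12x⁶ + 58x⁵ + 56x⁴ + 76x³ + 46x² − 18x − 44.
Step 2: lead(12x⁶ + 58x⁵ + 56x⁴ + 76x³ + 46x² − 18x − 44) ÷ lead(D) = 12x⁶ ÷ −2x = −6x⁵. Subtract (−6x⁵)·D = 12x⁶ + 48x⁵. Remainder: 10x⁵ + 56x⁴ + 76x³ + 46x² − 18x − 44.
Step 3: lead(10x⁵ + 56x⁴ + 76x³ + 46x² − 18x − 44) ÷ lead(D) = 10x⁵ ÷ −2x = −5x⁴. Subtract (−5x⁴)·D = 10x⁵ + 40x⁴. Remainder: 16x⁴ + 76x³ + 46x² − 18x − 44.
Step 4: lead(16x⁴ + 76x³ + 46x² − 18x − 44) ÷ lead(D) = 16x⁴ ÷ −2x = −8x³. Subtract (−8x³)·D = 16x⁴ + 64x³. Remainder: 12x³ + 46x² − 18x − 44.
Step 5: lead(12x³ + 46x² − 18x − 44) ÷ lead(D) = 12x³ ÷ −2x = −6x². Subtract (−6x²)·D = 12x³ + 48x². Remainder: −2x² − 18x − 44.
Step 6: lead(−2x² − 18x − 44) ÷ lead(D) = −2x² ÷ −2x = x. Subtract (x)·D = −2x² − 8x. Remainder: −10x − 44.
Step 7: lead(−10x − 44) ÷ lead(D) = −10x ÷ −2x = 5. Subtract (5)·D = −10x − 40. Remainder: −4.

R(x) = −4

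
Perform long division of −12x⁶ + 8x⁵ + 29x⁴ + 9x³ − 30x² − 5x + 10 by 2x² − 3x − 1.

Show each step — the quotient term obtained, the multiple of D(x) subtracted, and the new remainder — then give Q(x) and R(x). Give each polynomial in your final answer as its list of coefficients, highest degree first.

Step 1: lead(−12x⁶ + 8x⁵ + 29x⁴ + 9x³ − 30x² − 5x + 10) ÷ lead(D) = −12x⁶ ÷ 2x² = −6x⁴. Subtract (−6x⁴)·D = −12x⁶ + 18x⁵ + 6x⁴. Remainder: −10x⁵ + 23x⁴ + 9x³ − 30x² − 5x + 10.
Step 2: lead(−10x⁵ + 23x⁴ + 9x³ − 30x² − 5x + 10) ÷ lead(D) = −10x⁵ ÷ 2x² = −5x³. Subtract (−5x³)·D = −10x⁵ + 15x⁴ + 5x³. Remainder: 8x⁴ + 4x³ − 30x² − 5x + 10.
Step 3: lead(8x⁴ + 4x³ − 30x² − 5x + 10) ÷ lead(D) = 8x⁴ ÷ 2x² = 4x². Subtract (4x²)·D = 8x⁴ − 12x³ − 4x². Remainder: 16x³ − 26x² − 5x + 10.
Step 4: lead(16x³ − 26x² − 5x + 10) ÷ lead(D) = 16x³ ÷ 2x² = 8x. Subtract (8x)·D = 16x³ − 24x² − 8x. Remainder: −2x² + 3x + 10.
Step 5: lead(−2x² + 3x + 10) ÷ lead(D) = −2x² ÷ 2x² = −1. Subtract (−1)·D = −2x² + 3x + 1. Remainder: 9.

Q = [-6, -5, 4, 8, -1]; R = [9]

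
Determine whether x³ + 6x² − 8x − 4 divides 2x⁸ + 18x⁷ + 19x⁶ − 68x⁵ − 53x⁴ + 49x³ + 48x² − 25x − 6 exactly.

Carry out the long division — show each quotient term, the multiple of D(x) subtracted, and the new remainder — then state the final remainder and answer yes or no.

R(x) = −2x² − 5x + 6, so D(x) is not a factor of P(x). no

Step 1: lead(2x⁸ + 18x⁷ + 19x⁶ − 68x⁵ − 53x⁴ + 49x³ + 48x² − 25x − 6) ÷ lead(D) = 2x⁸ ÷ x³ = 2x⁵. Subtract (2x⁵)·D = 2x⁸ + 12x⁷ − 16x⁶ − 8x⁵. Remainder: 6x⁷ + 35x⁶ − 60x⁵ − 53x⁴ + 49x³ + 48x² − 25x − 6.
Step 2: lead(6x⁷ + 35x⁶ − 60x⁵ − 53x⁴ + 49x³ + 48x² − 25x − 6) ÷ lead(D) = 6x⁷ ÷ x³ = 6x⁴. Subtract (6x⁴)·D = 6x⁷ + 36x⁶ − 48x⁵ − 24x⁴. Remainder: −x⁶ − 12x⁵ − 29x⁴ + 49x³ + 48x² − 25x − 6.
Step 3: lead(−x⁶ − 12x⁵ − 29x⁴ + 49x³ + 48x² − 25x − 6) ÷ lead(D) = −x⁶ ÷ x³ = −x³. Subtract (−x³)·D = −x⁶ − 6x⁵ + 8x⁴ + 4x³. Remainder: −6x⁵ − 37x⁴ + 45x³ + 48x² − 25x − 6.
Step 4: lead(−6x⁵ − 37x⁴ + 45x³ + 48x² − 25x − 6) ÷ lead(D) = −6x⁵ ÷ x³ = −6x². Subtract (−6x²)·D = −6x⁵ − 36x⁴ + 48x³ + 24x². Remainder: −x⁴ − 3x³ + 24x² − 25x − 6.
Step 5: lead(−x⁴ − 3x³ + 24x² − 25x − 6) ÷ lead(D) = −x⁴ ÷ x³ = −x. Subtract (−x)·D = −x⁴ − 6x³ + 8x² + 4x. Remainder: 3x³ + 16x² − 29x − 6.
Step 6: lead(3x³ + 16x² − 29x − 6) ÷ lead(D) = 3x³ ÷ x³ = 3. Subtract (3)·D = 3x³ + 18x² − 24x − 12. Remainder: −2x² − 5x + 6.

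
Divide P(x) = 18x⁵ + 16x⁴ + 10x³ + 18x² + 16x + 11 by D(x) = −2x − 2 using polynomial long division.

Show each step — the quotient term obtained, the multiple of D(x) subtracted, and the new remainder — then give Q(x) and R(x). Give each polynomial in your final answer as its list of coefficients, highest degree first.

Step 1: lead(18x⁵ + 16x⁴ + 10x³ + 18x² + 16x + 11) ÷ lead(D) = 18x⁵ ÷ −2x = −9x⁴. Subtract (−9x⁴)·D = 18x⁵ + 18x⁴. Remainder: −2x⁴ + 10x³ + 18x² + 16x + 11.
Step 2: lead(−2x⁴ + 10x³ + 18x² + 16x + 11) ÷ lead(D) = −2x⁴ ÷ −2x = x³. Subtract (x³)·D = −2x⁴ − 2x³. Remainder: 12x³ + 18x² + 16x + 11.
Step 3: lead(12x³ + 18x² + 16x + 11) ÷ lead(D) = 12x³ ÷ −2x = −6x². Subtract (−6x²)·D = 12x³ + 12x². Remainder: 6x² + 16x + 11.
Step 4: lead(6x² + 16x + 11) ÷ lead(D) = 6x² ÷ −2x = −3x. Subtract (−3x)·D = 6x² + 6x. Remainder: 10x + 11.
Step 5: lead(10x + 11) ÷ lead(D) = 10x ÷ −2x = −5. Subtract (−5)·D = 10x + 10. Remainder: 1.

Q = [-9, 1, -6, -3, -5]; R = [1]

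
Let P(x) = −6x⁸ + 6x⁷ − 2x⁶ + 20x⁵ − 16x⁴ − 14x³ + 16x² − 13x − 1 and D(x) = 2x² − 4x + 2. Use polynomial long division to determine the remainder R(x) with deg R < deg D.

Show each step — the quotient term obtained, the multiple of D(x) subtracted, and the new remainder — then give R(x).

R(x) = −5x − 5

Step 1: lead(−6x⁸ + 6x⁷ − 2x⁶ + 20x⁵ − 16x⁴ − 14x³ + 16x² − 13x − 1) ÷ lead(D) = −6x⁸ ÷ 2x² = −3x⁶. Subtract (−3x⁶)·D = −6x⁸ + 12x⁷ − 6x⁶. Remainder: −6x⁷ + 4x⁶ + 20x⁵ − 16x⁴ − 14x³ + 16x² − 13x − 1.
Step 2: lead(−6x⁷ + 4x⁶ + 20x⁵ − 16x⁴ − 14x³ + 16x² − 13x − 1) ÷ lead(D) = −6x⁷ ÷ 2x² = −3x⁵. Subtract (−3x⁵)·D = −6x⁷ + 12x⁶ − 6x⁵. Remainder: −8x⁶ + 26x⁵ − 16x⁴ − 14x³ + 16x² − 13x − 1.
Step 3: lead(−8x⁶ + 26x⁵ − 16x⁴ − 14x³ + 16x² − 13x − 1) ÷ lead(D) = −8x⁶ ÷ 2x² = −4x⁴. Subtract (−4x⁴)·D = −8x⁶ + 16x⁵ − 8x⁴. Remainder: 10x⁵ − 8x⁴ − 14x³ + 16x² − 13x − 1.
Step 4: lead(10x⁵ − 8x⁴ − 14x³ + 16x² − 13x − 1) ÷ lead(D) = 10x⁵ ÷ 2x² = 5x³. Subtract (5x³)·D = 10x⁵ − 20x⁴ + 10x³. Remainder: 12x⁴ − 24x³ + 16x² − 13x − 1.
Step 5: lead(12x⁴ − 24x³ + 16x² − 13x − 1) ÷ lead(D) = 12x⁴ ÷ 2x² = 6x². Subtract (6x²)·D = 12x⁴ − 24x³ + 12x². Remainder: 4x² − 13x − 1.
Step 6: lead(4x² − 13x − 1) ÷ lead(D) = 4x² ÷ 2x² = 2. Subtract (2)·D = 4x² − 8x + 4. Remainder: −5x − 5.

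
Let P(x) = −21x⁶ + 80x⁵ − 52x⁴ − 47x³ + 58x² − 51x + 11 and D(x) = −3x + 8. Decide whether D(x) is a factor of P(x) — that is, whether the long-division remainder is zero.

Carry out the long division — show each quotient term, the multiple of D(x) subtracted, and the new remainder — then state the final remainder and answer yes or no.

Step 1: lead(−21x⁶ + 80x⁵ − 52x⁴ − 47x³ + 58x² − 51x + 11) ÷ lead(D) = −21x⁶ ÷ −3x = 7x⁵. Subtract (7x⁵)·D = −21x⁶ + 56x⁵. Remainder: 24x⁵ − 52x⁴ − 47x³ + 58x² − 51x + 11.
Step 2: lead(24x⁵ − 52x⁴ − 47x³ + 58x² − 51x + 11) ÷ lead(D) = 24x⁵ ÷ −3x = −8x⁴. Subtract (−8x⁴)·D = 24x⁵ − 64x⁴. Remainder: 12x⁴ − 47x³ + 58x² − 51x + 11.
Step 3: lead(12x⁴ − 47x³ + 58x² − 51x + 11) ÷ lead(D) = 12x⁴ ÷ −3x = −4x³. Subtract (−4x³)·D = 12x⁴ − 32x³. Remainder: −15x³ + 58x² − 51x + 11.
Step 4: lead(−15x³ + 58x² − 51x + 11) ÷ lead(D) = −15x³ ÷ −3x = 5x². Subtract (5x²)·D = −15x³ + 40x². Remainder: 18x² − 51x + 11.
Step 5: lead(18x² − 51x + 11) ÷ lead(D) = 18x² ÷ −3x = −6x. Subtract (−6x)·D = 18x² − 48x. Remainder: −3x + 11.
Step 6: lead(−3x + 11) ÷ lead(D) = −3x ÷ −3x = 1. Subtract (1)·D = −3x + 8. Remainder: 3.

R(x) = 3, so D(x) is not a factor of P(x). no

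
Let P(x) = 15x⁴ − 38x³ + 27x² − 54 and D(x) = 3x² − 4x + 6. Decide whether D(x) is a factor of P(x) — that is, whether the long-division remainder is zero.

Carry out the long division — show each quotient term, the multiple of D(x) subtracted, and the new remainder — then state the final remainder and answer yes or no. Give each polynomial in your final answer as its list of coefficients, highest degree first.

Step 1: lead(15x⁴ − 38x³ + 27x² − 54) ÷ lead(D) = 15x⁴ ÷ 3x² = 5x². Subtract (5x²)·D = 15x⁴ − 20x³ + 30x². Remainder: −18x³ − 3x² − 54.
Step 2: lead(−18x³ − 3x² − 54) ÷ lead(D) = −18x³ ÷ 3x² = −6x. Subtract (−6x)·D = −18x³ + 24x² − 36x. Remainder: −27x² + 36x − 54.
Step 3: lead(−27x² + 36x − 54) ÷ lead(D) = −27x² ÷ 3x² = −9. Subtract (−9)·D = −27x² + 36x − 54. Remainder: 0.

R = [0], so D(x) is a factor of P(x). yes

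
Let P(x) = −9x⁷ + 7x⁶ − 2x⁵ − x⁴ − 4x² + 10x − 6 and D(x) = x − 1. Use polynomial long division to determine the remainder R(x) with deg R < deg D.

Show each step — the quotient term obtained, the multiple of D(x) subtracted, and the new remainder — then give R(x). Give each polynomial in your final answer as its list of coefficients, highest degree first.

R = [-5]

Step 1: lead(−9x⁷ + 7x⁶ − 2x⁵ − x⁴ − 4x² + 10x − 6) ÷ lead(D) = −9x⁷ ÷ x = −9x⁶. Subtract (−9x⁶)·D = −9x⁷ + 9x⁶. Remainder: −2x⁶ − 2x⁵ − x⁴ − 4x² + 10x − 6.
Step 2: lead(−2x⁶ − 2x⁵ − x⁴ − 4x² + 10x − 6) ÷ lead(D) = −2x⁶ ÷ x = −2x⁵. Subtract (−2x⁵)·D = −2x⁶ + 2x⁵. Remainder: −4x⁵ − x⁴ − 4x² + 10x − 6.
Step 3: lead(−4x⁵ − x⁴ − 4x² + 10x − 6) ÷ lead(D) = −4x⁵ ÷ x = −4x⁴. Subtract (−4x⁴)·D = −4x⁵ + 4x⁴. Remainder: −5x⁴ − 4x² + 10x − 6.
Step 4: lead(−5x⁴ − 4x² + 10x − 6) ÷ lead(D) = −5x⁴ ÷ x = −5x³. Subtract (−5x³)·D = −5x⁴ + 5x³. Remainder: −5x³ − 4x² + 10x − 6.
Step 5: lead(−5x³ − 4x² + 10x − 6) ÷ lead(D) = −5x³ ÷ x = −5x². Subtract (−5x²)·D = −5x³ + 5x². Remainder: −9x² + 10x − 6.
Step 6: lead(−9x² + 10x − 6) ÷ lead(D) = −9x² ÷ x = −9x. Subtract (−9x)·D = −9x² + 9x. Remainder: x − 6.
Step 7: lead(x − 6) ÷ lead(D) = x ÷ x = 1. Subtract (1)·D = x − 1. Remainder: −5.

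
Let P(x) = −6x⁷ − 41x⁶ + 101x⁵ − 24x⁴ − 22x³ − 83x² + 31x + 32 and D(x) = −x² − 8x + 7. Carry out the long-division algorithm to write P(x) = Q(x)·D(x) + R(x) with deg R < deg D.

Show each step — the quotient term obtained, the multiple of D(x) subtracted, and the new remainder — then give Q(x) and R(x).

Step 1: lead(−6x⁷ − 41x⁶ + 101x⁵ − 24x⁴ − 22x³ − 83x² + 31x + 32) ÷ lead(D) = −6x⁷ ÷ −x² = 6x⁵. Subtract (6x⁵)·D = −6x⁷ − 48x⁶ + 42x⁵. Remainder: 7x⁶ + 59x⁵ − 24x⁴ − 22x³ − 83x² + 31x + 32.
Step 2: lead(7x⁶ + 59x⁵ − 24x⁴ − 22x³ − 83x² + 31x + 32) ÷ lead(D) = 7x⁶ ÷ −x² = −7x⁴. Subtract (−7x⁴)·D = 7x⁶ + 56x⁵ − 49x⁴. Remainder: 3x⁵ + 25x⁴ − 22x³ − 83x² + 31x + 32.
Step 3: lead(3x⁵ + 25x⁴ − 22x³ − 83x² + 31x + 32) ÷ lead(D) = 3x⁵ ÷ −x² = −3x³. Subtract (−3x³)·D = 3x⁵ + 24x⁴ − 21x³. Remainder: x⁴ − x³ − 83x² + 31x + 32.
Step 4: lead(x⁴ − x³ − 83x² + 31x + 32) ÷ lead(D) = x⁴ ÷ −x² = −x². Subtract (−x²)·D = x⁴ + 8x³ − 7x². Remainder: −9x³ − 76x² + 31x + 32.
Step 5: lead(−9x³ − 76x² + 31x + 32) ÷ lead(D) = −9x³ ÷ −x² = 9x. Subtract (9x)·D = −9x³ − 72x² + 63x. Remainder: −4x² − 32x + 32.
Step 6: lead(−4x² − 32x + 32) ÷ lead(D) = −4x² ÷ −x² = 4. Subtract (4)·D = −4x² − 32x + 28. Remainder: 4.

Q(x) = 6x⁵ − 7x⁴ − 3x³ − x² + 9x + 4; R(x) = 4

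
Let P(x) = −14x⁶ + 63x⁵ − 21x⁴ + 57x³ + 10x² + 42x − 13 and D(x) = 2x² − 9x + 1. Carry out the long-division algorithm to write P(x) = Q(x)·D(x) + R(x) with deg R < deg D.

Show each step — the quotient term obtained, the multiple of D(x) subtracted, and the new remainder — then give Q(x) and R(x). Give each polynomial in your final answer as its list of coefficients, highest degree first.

Step 1: lead(−14x⁶ + 63x⁵ − 21x⁴ + 57x³ + 10x² + 42x − 13) ÷ lead(D) = −14x⁶ ÷ 2x² = −7x⁴. Subtract (−7x⁴)·D = −14x⁶ + 63x⁵ − 7x⁴. Remainder: −14x⁴ + 57x³ + 10x² + 42x − 13.
Step 2: lead(−14x⁴ + 57x³ + 10x² + 42x − 13) ÷ lead(D) = −14x⁴ ÷ 2x² = −7x². Subtract (−7x²)·D = −14x⁴ + 63x³ − 7x². Remainder: −6x³ + 17x² + 42x − 13.
Step 3: lead(−6x³ + 17x² + 42x − 13) ÷ lead(D) = −6x³ ÷ 2x² = −3x. Subtract (−3x)·D = −6x³ + 27x² − 3x. Remainder: −10x² + 45x − 13.
Step 4: lead(−10x² + 45x − 13) ÷ lead(D) = −10x² ÷ 2x² = −5. Subtract (−5)·D = −10x² + 45x − 5. Remainder: −8.

Q = [-7, 0, -7, -3, -5]; R = [-8]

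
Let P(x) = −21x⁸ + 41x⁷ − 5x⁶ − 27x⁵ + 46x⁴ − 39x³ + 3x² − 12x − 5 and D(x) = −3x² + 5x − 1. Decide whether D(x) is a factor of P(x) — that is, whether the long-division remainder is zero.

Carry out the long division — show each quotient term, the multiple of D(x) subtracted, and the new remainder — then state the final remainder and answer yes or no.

R(x) = −8, so D(x) is not a factor of P(x). no

Step 1: lead(−21x⁸ + 41x⁷ − 5x⁶ − 27x⁵ + 46x⁴ − 39x³ + 3x² − 12x − 5) ÷ lead(D) = −21x⁸ ÷ −3x² = 7x⁶. Subtract (7x⁶)·D = −21x⁸ + 35x⁷ − 7x⁶. Remainder: 6x⁷ + 2x⁶ − 27x⁵ + 46x⁴ − 39x³ + 3x² − 12x − 5.
Step 2: lead(6x⁷ + 2x⁶ − 27x⁵ + 46x⁴ − 39x³ + 3x² − 12x − 5) ÷ lead(D) = 6x⁷ ÷ −3x² = −2x⁵. Subtract (−2x⁵)·D = 6x⁷ − 10x⁶ + 2x⁵. Remainder: 12x⁶ − 29x⁵ + 46x⁴ − 39x³ + 3x² − 12x − 5.
Step 3: lead(12x⁶ − 29x⁵ + 46x⁴ − 39x³ + 3x² − 12x − 5) ÷ lead(D) = 12x⁶ ÷ −3x² = −4x⁴. Subtract (−4x⁴)·D = 12x⁶ − 20x⁵ + 4x⁴. Remainder: −9x⁵ + 42x⁴ − 39x³ + 3x² − 12x − 5.
Step 4: lead(−9x⁵ + 42x⁴ − 39x³ + 3x² − 12x − 5) ÷ lead(D) = −9x⁵ ÷ −3x² = 3x³. Subtract (3x³)·D = −9x⁵ + 15x⁴ − 3x³. Remainder: 27x⁴ − 36x³ + 3x² − 12x − 5.
Step 5: lead(27x⁴ − 36x³ + 3x² − 12x − 5) ÷ lead(D) = 27x⁴ ÷ −3x² = −9x². Subtract (−9x²)·D = 27x⁴ − 45x³ + 9x². Remainder: 9x³ − 6x² − 12x − 5.
Step 6: lead(9x³ − 6x² − 12x − 5) ÷ lead(D) = 9x³ ÷ −3x² = −3x. Subtract (−3x)·D = 9x³ − 15x² + 3x. Remainder: 9x² − 15x − 5.
Step 7: lead(9x² − 15x − 5) ÷ lead(D) = 9x² ÷ −3x² = −3. Subtract (−3)·D = 9x² − 15x + 3. Remainder: −8.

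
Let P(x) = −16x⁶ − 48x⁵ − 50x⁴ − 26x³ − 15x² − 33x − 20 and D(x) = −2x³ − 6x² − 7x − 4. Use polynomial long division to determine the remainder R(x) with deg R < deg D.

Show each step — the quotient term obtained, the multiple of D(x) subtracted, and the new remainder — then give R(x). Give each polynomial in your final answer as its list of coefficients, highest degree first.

Step 1: lead(−16x⁶ − 48x⁵ − 50x⁴ − 26x³ − 15x² − 33x − 20) ÷ lead(D) = −16x⁶ ÷ −2x³ = 8x³. Subtract (8x³)·D = −16x⁶ − 48x⁵ − 56x⁴ − 32x³. Remainder: 6x⁴ + 6x³ − 15x² − 33x − 20.
Step 2: lead(6x⁴ + 6x³ − 15x² − 33x − 20) ÷ lead(D) = 6x⁴ ÷ −2x³ = −3x. Subtract (−3x)·D = 6x⁴ + 18x³ + 21x² + 12x. Remainder: −12x³ − 36x² − 45x − 20.
Step 3: lead(−12x³ − 36x² − 45x − 20) ÷ lead(D) = −12x³ ÷ −2x³ = 6. Subtract (6)·D = −12x³ − 36x² − 42x − 24. Remainder: −3x + 4.

R = [-3, 4]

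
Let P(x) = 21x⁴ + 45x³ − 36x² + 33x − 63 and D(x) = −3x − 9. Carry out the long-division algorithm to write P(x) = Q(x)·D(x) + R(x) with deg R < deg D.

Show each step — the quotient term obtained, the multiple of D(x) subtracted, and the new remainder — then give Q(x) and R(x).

Q(x) = −7x³ + 6x² − 6x + 7; R(x) = 0

Step 1: lead(21x⁴ + 45x³ − 36x² + 33x − 63) ÷ lead(D) = 21x⁴ ÷ −3x = −7x³. Subtract (−7x³)·D = 21x⁴ + 63x³. Remainder: −18x³ − 36x² + 33x − 63.
Step 2: lead(−18x³ − 36x² + 33x − 63) ÷ lead(D) = −18x³ ÷ −3x = 6x². Subtract (6x²)·D = −18x³ − 54x². Remainder: 18x² + 33x − 63.
Step 3: lead(18x² + 33x − 63) ÷ lead(D) = 18x² ÷ −3x = −6x. Subtract (−6x)·D = 18x² + 54x. Remainder: −21x − 63.
Step 4: lead(−21x − 63) ÷ lead(D) = −21x ÷ −3x = 7. Subtract (7)·D = −21x − 63. Remainder: 0.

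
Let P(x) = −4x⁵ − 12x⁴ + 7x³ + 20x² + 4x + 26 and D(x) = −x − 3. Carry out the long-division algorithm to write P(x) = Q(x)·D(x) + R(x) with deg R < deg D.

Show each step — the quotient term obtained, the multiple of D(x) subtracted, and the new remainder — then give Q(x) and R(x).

Step 1: lead(−4x⁵ − 12x⁴ + 7x³ + 20x² + 4x + 26) ÷ lead(D) = −4x⁵ ÷ −x = 4x⁴. Subtract (4x⁴)·D = −4x⁵ − 12x⁴. Remainder: 7x³ + 20x² + 4x + 26.
Step 2: lead(7x³ + 20x² + 4x + 26) ÷ lead(D) = 7x³ ÷ −x = −7x². Subtract (−7x²)·D = 7x³ + 21x². Remainder: −x² + 4x + 26.
Step 3: lead(−x² + 4x + 26) ÷ lead(D) = −x² ÷ −x = x. Subtract (x)·D = −x² − 3x. Remainder: 7x + 26.
Step 4: lead(7x + 26) ÷ lead(D) = 7x ÷ −x = −7. Subtract (−7)·D = 7x + 21. Remainder: 5.

Q(x) = 4x⁴ − 7x² + x − 7; R(x) = 5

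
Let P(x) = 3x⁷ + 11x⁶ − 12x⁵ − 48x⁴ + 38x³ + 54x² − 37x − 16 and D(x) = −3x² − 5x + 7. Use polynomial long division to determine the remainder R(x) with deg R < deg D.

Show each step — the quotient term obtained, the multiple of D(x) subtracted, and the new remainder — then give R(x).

Step 1: lead(3x⁷ + 11x⁶ − 12x⁵ − 48x⁴ + 38x³ + 54x² − 37x − 16) ÷ lead(D) = 3x⁷ ÷ −3x² = −x⁵. Subtract (−x⁵)·D = 3x⁷ + 5x⁶ − 7x⁵. Remainder: 6x⁶ − 5x⁵ − 48x⁴ + 38x³ + 54x² − 37x − 16.
Step 2: lead(6x⁶ − 5x⁵ − 48x⁴ + 38x³ + 54x² − 37x − 16) ÷ lead(D) = 6x⁶ ÷ −3x² = −2x⁴. Subtract (−2x⁴)·D = 6x⁶ + 10x⁵ − 14x⁴. Remainder: −15x⁵ − 34x⁴ + 38x³ + 54x² − 37x − 16.
Step 3: lead(−15x⁵ − 34x⁴ + 38x³ + 54x² − 37x − 16) ÷ lead(D) = −15x⁵ ÷ −3x² = 5x³. Subtract (5x³)·D = −15x⁵ − 25x⁴ + 35x³. Remainder: −9x⁴ + 3x³ + 54x² − 37x − 16.
Step 4: lead(−9x⁴ + 3x³ + 54x² − 37x − 16) ÷ lead(D) = −9x⁴ ÷ −3x² = 3x². Subtract (3x²)·D = −9x⁴ − 15x³ + 21x². Remainder: 18x³ + 33x² − 37x − 16.
Step 5: lead(18x³ + 33x² − 37x − 16) ÷ lead(D) = 18x³ ÷ −3x² = −6x. Subtract (−6x)·D = 18x³ + 30x² − 42x. Remainder: 3x² + 5x − 16.
Step 6: lead(3x² + 5x − 16) ÷ lead(D) = 3x² ÷ −3x² = −1. Subtract (−1)·D = 3x² + 5x − 7. Remainder: −9.

R(x) = −9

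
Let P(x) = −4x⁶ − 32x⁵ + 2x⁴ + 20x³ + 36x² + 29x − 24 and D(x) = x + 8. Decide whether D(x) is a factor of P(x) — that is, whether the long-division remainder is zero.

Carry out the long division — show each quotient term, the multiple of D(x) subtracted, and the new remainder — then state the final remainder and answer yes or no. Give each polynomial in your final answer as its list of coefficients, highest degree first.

R = [0], so D(x) is a factor of P(x). yes

Step 1: lead(−4x⁶ − 32x⁵ + 2x⁴ + 20x³ + 36x² + 29x − 24) ÷ lead(D) = −4x⁶ ÷ x = −4x⁵. Subtract (−4x⁵)·D = −4x⁶ − 32x⁵. Remainder: 2x⁴ + 20x³ + 36x² + 29x − 24.
Step 2: lead(2x⁴ + 20x³ + 36x² + 29x − 24) ÷ lead(D) = 2x⁴ ÷ x = 2x³. Subtract (2x³)·D = 2x⁴ + 16x³. Remainder: 4x³ + 36x² + 29x − 24.
Step 3: lead(4x³ + 36x² + 29x − 24) ÷ lead(D) = 4x³ ÷ x = 4x². Subtract (4x²)·D = 4x³ + 32x². Remainder: 4x² + 29x − 24.
Step 4: lead(4x² + 29x − 24) ÷ lead(D) = 4x² ÷ x = 4x. Subtract (4x)·D = 4x² + 32x. Remainder: −3x − 24.
Step 5: lead(−3x − 24) ÷ lead(D) = −3x ÷ x = −3. Subtract (−3)·D = −3x − 24. Remainder: 0.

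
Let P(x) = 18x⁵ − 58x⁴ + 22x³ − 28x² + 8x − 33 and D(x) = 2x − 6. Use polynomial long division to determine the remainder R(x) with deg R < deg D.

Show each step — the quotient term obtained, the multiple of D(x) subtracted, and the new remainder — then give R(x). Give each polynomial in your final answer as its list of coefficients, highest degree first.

R = [9]

Step 1: lead(18x⁵ − 58x⁴ + 22x³ − 28x² + 8x − 33) ÷ lead(D) = 18x⁵ ÷ 2x = 9x⁴. Subtract (9x⁴)·D = 18x⁵ − 54x⁴. Remainder: −4x⁴ + 22x³ − 28x² + 8x − 33.
Step 2: lead(−4x⁴ + 22x³ − 28x² + 8x − 33) ÷ lead(D) = −4x⁴ ÷ 2x = −2x³. Subtract (−2x³)·D = −4x⁴ + 12x³. Remainder: 10x³ − 28x² + 8x − 33.
Step 3: lead(10x³ − 28x² + 8x − 33) ÷ lead(D) = 10x³ ÷ 2x = 5x². Subtract (5x²)·D = 10x³ − 30x². Remainder: 2x² + 8x − 33.
Step 4: lead(2x² + 8x − 33) ÷ lead(D) = 2x² ÷ 2x = x. Subtract (x)·D = 2x² − 6x. Remainder: 14x − 33.
Step 5: lead(14x − 33) ÷ lead(D) = 14x ÷ 2x = 7. Subtract (7)·D = 14x − 42. Remainder: 9.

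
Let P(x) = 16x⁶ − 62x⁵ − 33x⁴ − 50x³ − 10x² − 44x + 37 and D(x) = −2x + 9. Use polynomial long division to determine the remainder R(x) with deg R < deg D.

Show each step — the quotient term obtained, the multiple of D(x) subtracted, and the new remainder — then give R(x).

Step 1: lead(16x⁶ − 62x⁵ − 33x⁴ − 50x³ − 10x² − 44x + 37) ÷ lead(D) = 16x⁶ ÷ −2x = −8x⁵. Subtract (−8x⁵)·D = 16x⁶ − 72x⁵. Remainder: 10x⁵ − 33x⁴ − 50x³ − 10x² − 44x + 37.
Step 2: lead(10x⁵ − 33x⁴ − 50x³ − 10x² − 44x + 37) ÷ lead(D) = 10x⁵ ÷ −2x = −5x⁴. Subtract (−5x⁴)·D = 10x⁵ − 45x⁴. Remainder: 12x⁴ − 50x³ − 10x² − 44x + 37.
Step 3: lead(12x⁴ − 50x³ − 10x² − 44x + 37) ÷ lead(D) = 12x⁴ ÷ −2x = −6x³. Subtract (−6x³)·D = 12x⁴ − 54x³. Remainder: 4x³ − 10x² − 44x + 37.
Step 4: lead(4x³ − 10x² − 44x + 37) ÷ lead(D) = 4x³ ÷ −2x = −2x². Subtract (−2x²)·D = 4x³ − 18x². Remainder: 8x² − 44x + 37.
Step 5: lead(8x² − 44x + 37) ÷ lead(D) = 8x² ÷ −2x = −4x. Subtract (−4x)·D = 8x² − 36x. Remainder: −8x + 37.
Step 6: lead(−8x + 37) ÷ lead(D) = −8x ÷ −2x = 4. Subtract (4)·D = −8x + 36. Remainder: 1.

R(x) = 1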